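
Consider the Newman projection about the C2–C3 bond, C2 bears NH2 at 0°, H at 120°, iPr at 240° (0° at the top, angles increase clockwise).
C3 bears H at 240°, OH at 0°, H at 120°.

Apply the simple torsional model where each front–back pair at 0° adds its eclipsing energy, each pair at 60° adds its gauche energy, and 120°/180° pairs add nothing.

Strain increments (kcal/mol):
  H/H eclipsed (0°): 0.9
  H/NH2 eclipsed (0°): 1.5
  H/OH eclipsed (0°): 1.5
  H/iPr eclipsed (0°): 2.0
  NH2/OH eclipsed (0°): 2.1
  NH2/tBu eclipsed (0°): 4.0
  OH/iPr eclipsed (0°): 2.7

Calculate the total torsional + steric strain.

5.0 kcal/mol

This conformer (eclipsed): NH2(0°)/OH(0°) eclipsed 2.1; H(120°)/H(120°) eclipsed 0.9; iPr(240°)/H(240°) eclipsed 2.0 → 5.0 kcal/mol.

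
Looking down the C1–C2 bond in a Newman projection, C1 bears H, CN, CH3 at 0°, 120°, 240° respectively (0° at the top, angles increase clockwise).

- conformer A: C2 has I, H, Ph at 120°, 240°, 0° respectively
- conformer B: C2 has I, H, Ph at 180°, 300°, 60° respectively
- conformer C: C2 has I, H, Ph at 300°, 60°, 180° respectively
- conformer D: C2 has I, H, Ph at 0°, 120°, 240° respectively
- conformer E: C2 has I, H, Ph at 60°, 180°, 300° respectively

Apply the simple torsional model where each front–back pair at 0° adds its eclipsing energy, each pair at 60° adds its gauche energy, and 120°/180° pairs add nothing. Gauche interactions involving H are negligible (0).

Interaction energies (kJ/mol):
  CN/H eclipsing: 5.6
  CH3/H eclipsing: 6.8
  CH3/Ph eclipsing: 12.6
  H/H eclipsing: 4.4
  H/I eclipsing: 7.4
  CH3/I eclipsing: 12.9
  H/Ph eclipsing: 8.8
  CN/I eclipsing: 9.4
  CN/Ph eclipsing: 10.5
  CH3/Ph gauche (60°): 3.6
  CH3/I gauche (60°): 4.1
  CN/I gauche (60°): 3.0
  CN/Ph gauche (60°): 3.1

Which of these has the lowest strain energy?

A is eclipsed. H at 0° is eclipsed with Ph at 0° (8.8); CN at 120° is eclipsed with I at 120° (9.4); CH3 at 240° is eclipsed with H at 240° (6.8). Total 25.0 kJ/mol.
B is staggered. CN at 120° is gauche with I at 180° (3.0); CN at 120° is gauche with Ph at 60° (3.1); CH3 at 240° is gauche with I at 180° (4.1). Total 10.2 kJ/mol.
C is staggered. CN at 120° is gauche with Ph at 180° (3.1); CH3 at 240° is gauche with I at 300° (4.1); CH3 at 240° is gauche with Ph at 180° (3.6). Total 10.8 kJ/mol.
D is eclipsed. H at 0° is eclipsed with I at 0° (7.4); CN at 120° is eclipsed with H at 120° (5.6); CH3 at 240° is eclipsed with Ph at 240° (12.6). Total 25.6 kJ/mol.
E is staggered. CN at 120° is gauche with I at 60° (3.0); CH3 at 240° is gauche with Ph at 300° (3.6). Total 6.6 kJ/mol.
E has the lowest total (6.6 kJ/mol).

E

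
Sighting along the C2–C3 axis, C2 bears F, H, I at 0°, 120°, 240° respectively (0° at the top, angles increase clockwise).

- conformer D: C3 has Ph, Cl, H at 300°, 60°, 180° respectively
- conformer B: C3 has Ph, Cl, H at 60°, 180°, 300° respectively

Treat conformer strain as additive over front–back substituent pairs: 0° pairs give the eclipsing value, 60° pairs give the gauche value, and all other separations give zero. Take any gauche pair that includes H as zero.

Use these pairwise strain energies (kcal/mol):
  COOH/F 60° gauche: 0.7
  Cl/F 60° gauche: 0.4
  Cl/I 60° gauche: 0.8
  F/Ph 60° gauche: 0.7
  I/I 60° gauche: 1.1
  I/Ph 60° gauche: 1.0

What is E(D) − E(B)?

+0.6 kcal/mol

D (staggered): F–Ph gauche, F–Cl gauche, I–Ph gauche; 0.7 + 0.4 + 1.0 = 2.1 kcal/mol.
B (staggered): F–Ph gauche, I–Cl gauche; 0.7 + 0.8 = 1.5 kcal/mol.
E(D) − E(B) = 2.1 − 1.5 = +0.6 kcal/mol.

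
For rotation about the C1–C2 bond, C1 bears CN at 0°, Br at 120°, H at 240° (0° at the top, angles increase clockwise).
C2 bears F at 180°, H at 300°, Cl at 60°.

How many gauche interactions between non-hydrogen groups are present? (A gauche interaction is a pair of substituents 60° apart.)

3

Non-H gauche pairs: CN(0°)/Cl(60°); Br(120°)/F(180°); Br(120°)/Cl(60°) — 3 interactions.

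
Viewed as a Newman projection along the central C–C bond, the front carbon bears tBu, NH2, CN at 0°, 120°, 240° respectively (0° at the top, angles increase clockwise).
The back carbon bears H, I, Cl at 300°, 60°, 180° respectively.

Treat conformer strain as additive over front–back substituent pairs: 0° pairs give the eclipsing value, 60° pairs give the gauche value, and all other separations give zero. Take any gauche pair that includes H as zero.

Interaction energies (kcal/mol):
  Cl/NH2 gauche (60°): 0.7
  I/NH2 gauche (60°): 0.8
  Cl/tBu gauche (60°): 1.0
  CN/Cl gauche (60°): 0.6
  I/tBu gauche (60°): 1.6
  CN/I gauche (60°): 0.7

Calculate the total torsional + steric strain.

This conformer (staggered): tBu(0°)/I(60°) gauche 1.6; NH2(120°)/I(60°) gauche 0.8; NH2(120°)/Cl(180°) gauche 0.7; CN(240°)/Cl(180°) gauche 0.6 → 3.7 kcal/mol.

3.7 kcal/mol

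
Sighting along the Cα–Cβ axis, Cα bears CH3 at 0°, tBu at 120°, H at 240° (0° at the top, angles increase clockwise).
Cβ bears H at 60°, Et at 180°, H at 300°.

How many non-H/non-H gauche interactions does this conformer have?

Non-H gauche pairs: tBu(120°)/Et(180°) — 1 interaction.

1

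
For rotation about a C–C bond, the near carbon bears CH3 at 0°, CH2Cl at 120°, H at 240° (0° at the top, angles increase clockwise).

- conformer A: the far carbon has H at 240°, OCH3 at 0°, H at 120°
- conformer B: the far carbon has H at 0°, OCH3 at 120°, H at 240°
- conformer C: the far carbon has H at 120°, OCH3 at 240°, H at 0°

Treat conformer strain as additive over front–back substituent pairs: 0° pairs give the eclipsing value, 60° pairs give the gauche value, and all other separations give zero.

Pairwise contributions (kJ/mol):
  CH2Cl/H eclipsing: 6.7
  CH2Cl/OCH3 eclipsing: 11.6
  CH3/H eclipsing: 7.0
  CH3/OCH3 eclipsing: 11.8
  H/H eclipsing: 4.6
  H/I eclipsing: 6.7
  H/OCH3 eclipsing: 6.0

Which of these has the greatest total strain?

B

A (eclipsed): CH3–OCH3 eclipsed, CH2Cl–H eclipsed, H–H eclipsed; 11.8 + 6.7 + 4.6 = 23.1 kJ/mol.
B (eclipsed): CH3–H eclipsed, CH2Cl–OCH3 eclipsed, H–H eclipsed; 7.0 + 11.6 + 4.6 = 23.2 kJ/mol.
C (eclipsed): CH3–H eclipsed, CH2Cl–H eclipsed, H–OCH3 eclipsed; 7.0 + 6.7 + 6.0 = 19.7 kJ/mol.
B has the highest total (23.2 kJ/mol).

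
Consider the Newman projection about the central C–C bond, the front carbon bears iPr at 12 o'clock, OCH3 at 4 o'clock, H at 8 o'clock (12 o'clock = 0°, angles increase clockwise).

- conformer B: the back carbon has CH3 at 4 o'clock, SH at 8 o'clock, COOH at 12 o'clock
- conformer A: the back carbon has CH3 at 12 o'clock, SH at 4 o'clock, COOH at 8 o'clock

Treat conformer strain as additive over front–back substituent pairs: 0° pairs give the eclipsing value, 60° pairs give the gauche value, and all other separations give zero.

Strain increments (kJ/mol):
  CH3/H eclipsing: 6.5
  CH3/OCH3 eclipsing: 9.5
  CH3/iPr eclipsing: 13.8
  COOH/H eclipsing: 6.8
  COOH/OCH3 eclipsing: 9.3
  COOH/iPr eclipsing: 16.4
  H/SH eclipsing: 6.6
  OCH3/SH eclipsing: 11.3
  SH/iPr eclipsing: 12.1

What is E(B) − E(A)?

+0.6 kJ/mol

B (eclipsed): iPr–COOH eclipsed, OCH3–CH3 eclipsed, H–SH eclipsed; 16.4 + 9.5 + 6.6 = 32.5 kJ/mol.
A (eclipsed): iPr–CH3 eclipsed, OCH3–SH eclipsed, H–COOH eclipsed; 13.8 + 11.3 + 6.8 = 31.9 kJ/mol.
E(B) − E(A) = 32.5 − 31.9 = +0.6 kJ/mol.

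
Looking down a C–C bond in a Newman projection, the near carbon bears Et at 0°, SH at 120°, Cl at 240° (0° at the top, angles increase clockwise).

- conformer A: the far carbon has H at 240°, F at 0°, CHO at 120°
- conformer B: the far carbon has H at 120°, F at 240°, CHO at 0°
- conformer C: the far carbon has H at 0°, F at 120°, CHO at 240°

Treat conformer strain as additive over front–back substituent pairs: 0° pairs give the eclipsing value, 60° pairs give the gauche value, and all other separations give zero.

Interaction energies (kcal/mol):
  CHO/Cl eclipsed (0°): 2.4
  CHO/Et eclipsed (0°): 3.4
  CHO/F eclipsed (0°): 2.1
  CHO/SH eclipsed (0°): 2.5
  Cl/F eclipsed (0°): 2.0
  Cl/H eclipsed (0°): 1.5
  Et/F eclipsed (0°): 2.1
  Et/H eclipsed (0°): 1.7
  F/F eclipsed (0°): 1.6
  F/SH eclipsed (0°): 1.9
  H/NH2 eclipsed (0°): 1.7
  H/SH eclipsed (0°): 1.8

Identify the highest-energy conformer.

A (eclipsed): Et–F eclipsed, SH–CHO eclipsed, Cl–H eclipsed; 2.1 + 2.5 + 1.5 = 6.1 kcal/mol.
B (eclipsed): Et–CHO eclipsed, SH–H eclipsed, Cl–F eclipsed; 3.4 + 1.8 + 2.0 = 7.2 kcal/mol.
C (eclipsed): Et–H eclipsed, SH–F eclipsed, Cl–CHO eclipsed; 1.7 + 1.9 + 2.4 = 6.0 kcal/mol.
B has the highest total (7.2 kcal/mol).

B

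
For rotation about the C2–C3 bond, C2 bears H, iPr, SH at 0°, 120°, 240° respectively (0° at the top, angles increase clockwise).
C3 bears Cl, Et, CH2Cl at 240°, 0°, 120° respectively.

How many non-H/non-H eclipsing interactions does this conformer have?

2

Non-H eclipsing pairs: iPr(120°)/CH2Cl(120°); SH(240°)/Cl(240°) — 2 interactions.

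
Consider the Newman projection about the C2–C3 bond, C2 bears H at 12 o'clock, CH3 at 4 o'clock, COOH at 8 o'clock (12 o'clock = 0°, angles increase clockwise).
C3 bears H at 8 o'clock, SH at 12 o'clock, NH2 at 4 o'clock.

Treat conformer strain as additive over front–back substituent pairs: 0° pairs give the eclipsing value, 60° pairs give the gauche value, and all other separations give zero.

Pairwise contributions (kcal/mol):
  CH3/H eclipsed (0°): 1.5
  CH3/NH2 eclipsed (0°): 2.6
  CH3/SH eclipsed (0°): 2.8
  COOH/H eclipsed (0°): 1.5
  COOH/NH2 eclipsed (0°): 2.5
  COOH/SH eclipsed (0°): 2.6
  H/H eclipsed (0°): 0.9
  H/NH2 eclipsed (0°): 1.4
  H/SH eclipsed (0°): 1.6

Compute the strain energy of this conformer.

This conformer is eclipsed. H at 0° is eclipsed with SH at 0° (1.6); CH3 at 120° is eclipsed with NH2 at 120° (2.6); COOH at 240° is eclipsed with H at 240° (1.5). Total 5.7 kcal/mol.

5.7 kcal/mol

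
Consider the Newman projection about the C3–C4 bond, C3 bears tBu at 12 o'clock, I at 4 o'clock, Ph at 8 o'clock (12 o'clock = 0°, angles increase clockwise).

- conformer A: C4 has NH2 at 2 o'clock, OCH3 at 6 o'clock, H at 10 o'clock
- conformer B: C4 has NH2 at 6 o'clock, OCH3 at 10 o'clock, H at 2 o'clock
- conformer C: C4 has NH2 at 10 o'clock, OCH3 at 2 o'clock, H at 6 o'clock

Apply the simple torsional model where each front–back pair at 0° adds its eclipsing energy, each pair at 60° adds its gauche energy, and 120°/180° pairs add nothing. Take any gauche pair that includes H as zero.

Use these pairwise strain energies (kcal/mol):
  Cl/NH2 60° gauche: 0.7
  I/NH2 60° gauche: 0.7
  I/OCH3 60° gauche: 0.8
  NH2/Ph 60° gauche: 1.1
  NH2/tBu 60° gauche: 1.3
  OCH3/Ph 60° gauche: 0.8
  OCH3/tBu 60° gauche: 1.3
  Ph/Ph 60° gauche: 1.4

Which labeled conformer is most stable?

A

A (staggered): tBu–NH2 gauche, I–NH2 gauche, I–OCH3 gauche, Ph–OCH3 gauche; 1.3 + 0.7 + 0.8 + 0.8 = 3.6 kcal/mol.
B (staggered): tBu–OCH3 gauche, I–NH2 gauche, Ph–NH2 gauche, Ph–OCH3 gauche; 1.3 + 0.7 + 1.1 + 0.8 = 3.9 kcal/mol.
C (staggered): tBu–NH2 gauche, tBu–OCH3 gauche, I–OCH3 gauche, Ph–NH2 gauche; 1.3 + 1.3 + 0.8 + 1.1 = 4.5 kcal/mol.
A has the lowest total (3.6 kcal/mol).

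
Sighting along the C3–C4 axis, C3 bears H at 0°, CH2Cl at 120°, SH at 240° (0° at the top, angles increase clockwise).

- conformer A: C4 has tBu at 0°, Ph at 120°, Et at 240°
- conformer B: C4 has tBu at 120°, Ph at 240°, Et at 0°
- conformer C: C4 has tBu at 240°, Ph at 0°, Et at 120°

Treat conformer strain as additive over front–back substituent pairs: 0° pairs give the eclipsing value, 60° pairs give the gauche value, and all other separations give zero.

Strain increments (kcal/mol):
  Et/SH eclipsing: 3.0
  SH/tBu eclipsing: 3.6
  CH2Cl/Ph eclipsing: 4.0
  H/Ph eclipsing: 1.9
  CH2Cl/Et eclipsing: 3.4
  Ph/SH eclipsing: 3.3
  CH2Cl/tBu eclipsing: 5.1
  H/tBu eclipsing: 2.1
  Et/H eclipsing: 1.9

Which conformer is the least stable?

A (eclipsed): H(0°)/tBu(0°) eclipsed 2.1; CH2Cl(120°)/Ph(120°) eclipsed 4.0; SH(240°)/Et(240°) eclipsed 3.0 → 9.1 kcal/mol.
B (eclipsed): H(0°)/Et(0°) eclipsed 1.9; CH2Cl(120°)/tBu(120°) eclipsed 5.1; SH(240°)/Ph(240°) eclipsed 3.3 → 10.3 kcal/mol.
C (eclipsed): H(0°)/Ph(0°) eclipsed 1.9; CH2Cl(120°)/Et(120°) eclipsed 3.4; SH(240°)/tBu(240°) eclipsed 3.6 → 8.9 kcal/mol.
B has the highest total (10.3 kcal/mol).

B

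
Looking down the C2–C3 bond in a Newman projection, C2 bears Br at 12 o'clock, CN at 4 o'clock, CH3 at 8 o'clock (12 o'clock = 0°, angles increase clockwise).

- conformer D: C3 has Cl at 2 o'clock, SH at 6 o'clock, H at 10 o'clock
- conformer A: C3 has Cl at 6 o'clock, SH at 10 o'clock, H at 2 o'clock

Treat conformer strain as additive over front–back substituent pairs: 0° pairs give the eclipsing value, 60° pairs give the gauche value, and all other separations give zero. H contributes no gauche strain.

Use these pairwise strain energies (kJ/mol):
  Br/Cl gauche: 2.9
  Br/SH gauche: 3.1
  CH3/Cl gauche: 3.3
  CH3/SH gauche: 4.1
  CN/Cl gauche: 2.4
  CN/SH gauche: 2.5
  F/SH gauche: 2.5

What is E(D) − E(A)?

D is staggered. Br at 0° is gauche with Cl at 60° (2.9); CN at 120° is gauche with Cl at 60° (2.4); CN at 120° is gauche with SH at 180° (2.5); CH3 at 240° is gauche with SH at 180° (4.1). Total 11.9 kJ/mol.
A is staggered. Br at 0° is gauche with SH at 300° (3.1); CN at 120° is gauche with Cl at 180° (2.4); CH3 at 240° is gauche with Cl at 180° (3.3); CH3 at 240° is gauche with SH at 300° (4.1). Total 12.9 kJ/mol.
E(D) − E(A) = 11.9 − 12.9 = -1.0 kJ/mol.

-1.0 kJ/mol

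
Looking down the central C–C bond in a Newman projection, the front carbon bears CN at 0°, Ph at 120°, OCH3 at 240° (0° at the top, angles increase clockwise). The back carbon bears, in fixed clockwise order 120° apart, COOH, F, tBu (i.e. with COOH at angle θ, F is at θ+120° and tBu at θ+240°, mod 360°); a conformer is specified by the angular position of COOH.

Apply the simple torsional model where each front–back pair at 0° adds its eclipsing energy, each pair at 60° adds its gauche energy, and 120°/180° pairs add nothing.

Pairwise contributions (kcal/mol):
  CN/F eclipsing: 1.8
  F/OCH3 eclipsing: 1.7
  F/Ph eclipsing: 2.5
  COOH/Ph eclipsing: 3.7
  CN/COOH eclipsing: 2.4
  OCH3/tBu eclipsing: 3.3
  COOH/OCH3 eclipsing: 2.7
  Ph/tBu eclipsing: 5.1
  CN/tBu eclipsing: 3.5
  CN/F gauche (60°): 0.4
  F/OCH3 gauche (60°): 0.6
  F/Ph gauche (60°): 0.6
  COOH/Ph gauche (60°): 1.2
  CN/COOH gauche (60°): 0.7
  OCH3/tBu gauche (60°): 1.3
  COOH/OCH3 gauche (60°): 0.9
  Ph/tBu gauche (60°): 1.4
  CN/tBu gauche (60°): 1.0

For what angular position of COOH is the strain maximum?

COOH at 0° (eclipsed): CN–COOH eclipsed, Ph–F eclipsed, OCH3–tBu eclipsed; 2.4 + 2.5 + 3.3 = 8.2 kcal/mol.
COOH at 60° (staggered): CN–COOH gauche, CN–tBu gauche, Ph–COOH gauche, Ph–F gauche, OCH3–F gauche, OCH3–tBu gauche; 0.7 + 1.0 + 1.2 + 0.6 + 0.6 + 1.3 = 5.4 kcal/mol.
COOH at 120° (eclipsed): CN–tBu eclipsed, Ph–COOH eclipsed, OCH3–F eclipsed; 3.5 + 3.7 + 1.7 = 8.9 kcal/mol.
COOH at 180° (staggered): CN–F gauche, CN–tBu gauche, Ph–COOH gauche, Ph–tBu gauche, OCH3–COOH gauche, OCH3–F gauche; 0.4 + 1.0 + 1.2 + 1.4 + 0.9 + 0.6 = 5.5 kcal/mol.
COOH at 240° (eclipsed): CN–F eclipsed, Ph–tBu eclipsed, OCH3–COOH eclipsed; 1.8 + 5.1 + 2.7 = 9.6 kcal/mol.
COOH at 300° (staggered): CN–COOH gauche, CN–F gauche, Ph–F gauche, Ph–tBu gauche, OCH3–COOH gauche, OCH3–tBu gauche; 0.7 + 0.4 + 0.6 + 1.4 + 0.9 + 1.3 = 5.3 kcal/mol.
The maximum (9.6 kcal/mol) occurs with COOH at 240°.

240°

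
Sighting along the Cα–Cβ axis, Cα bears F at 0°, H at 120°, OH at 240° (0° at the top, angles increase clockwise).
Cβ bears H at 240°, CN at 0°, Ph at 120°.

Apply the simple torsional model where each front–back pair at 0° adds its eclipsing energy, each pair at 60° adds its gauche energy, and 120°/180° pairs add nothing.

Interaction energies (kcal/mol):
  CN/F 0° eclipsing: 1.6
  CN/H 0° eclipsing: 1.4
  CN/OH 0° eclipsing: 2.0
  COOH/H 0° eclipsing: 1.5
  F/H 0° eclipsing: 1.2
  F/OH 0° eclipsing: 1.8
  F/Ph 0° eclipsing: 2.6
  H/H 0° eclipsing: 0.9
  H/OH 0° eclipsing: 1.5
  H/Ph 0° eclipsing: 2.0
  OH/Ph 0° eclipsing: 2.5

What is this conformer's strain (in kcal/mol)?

5.1 kcal/mol

This conformer (eclipsed): F–CN eclipsed, H–Ph eclipsed, OH–H eclipsed; 1.6 + 2.0 + 1.5 = 5.1 kcal/mol.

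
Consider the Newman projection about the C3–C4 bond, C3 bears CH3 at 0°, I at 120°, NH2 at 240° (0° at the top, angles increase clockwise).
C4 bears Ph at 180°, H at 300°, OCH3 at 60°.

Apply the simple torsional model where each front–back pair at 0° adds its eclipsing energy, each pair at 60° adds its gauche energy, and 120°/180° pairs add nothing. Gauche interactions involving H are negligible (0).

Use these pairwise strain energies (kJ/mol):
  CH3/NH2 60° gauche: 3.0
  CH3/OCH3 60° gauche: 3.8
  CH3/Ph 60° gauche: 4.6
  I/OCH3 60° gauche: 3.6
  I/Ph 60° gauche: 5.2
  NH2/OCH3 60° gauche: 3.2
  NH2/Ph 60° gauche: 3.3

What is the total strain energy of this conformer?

15.9 kJ/mol

This conformer (staggered): CH3(0°)/OCH3(60°) gauche 3.8; I(120°)/Ph(180°) gauche 5.2; I(120°)/OCH3(60°) gauche 3.6; NH2(240°)/Ph(180°) gauche 3.3 → 15.9 kJ/mol.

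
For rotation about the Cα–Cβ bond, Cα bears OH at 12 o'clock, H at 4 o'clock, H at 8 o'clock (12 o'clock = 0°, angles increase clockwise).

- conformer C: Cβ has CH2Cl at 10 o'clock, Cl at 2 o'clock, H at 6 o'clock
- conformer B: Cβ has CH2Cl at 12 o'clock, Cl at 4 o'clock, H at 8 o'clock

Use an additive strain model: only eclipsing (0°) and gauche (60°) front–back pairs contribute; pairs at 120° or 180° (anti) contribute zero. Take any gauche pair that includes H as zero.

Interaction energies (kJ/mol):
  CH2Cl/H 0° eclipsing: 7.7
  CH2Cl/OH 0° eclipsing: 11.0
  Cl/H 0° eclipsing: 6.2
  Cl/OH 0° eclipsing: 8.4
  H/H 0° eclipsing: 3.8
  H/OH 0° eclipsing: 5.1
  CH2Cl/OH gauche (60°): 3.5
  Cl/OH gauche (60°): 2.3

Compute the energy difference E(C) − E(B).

-15.2 kJ/mol

C is staggered. OH at 0° is gauche with CH2Cl at 300° (3.5); OH at 0° is gauche with Cl at 60° (2.3). Total 5.8 kJ/mol.
B is eclipsed. OH at 0° is eclipsed with CH2Cl at 0° (11.0); H at 120° is eclipsed with Cl at 120° (6.2); H at 240° is eclipsed with H at 240° (3.8). Total 21.0 kJ/mol.
E(C) − E(B) = 5.8 − 21.0 = -15.2 kJ/mol.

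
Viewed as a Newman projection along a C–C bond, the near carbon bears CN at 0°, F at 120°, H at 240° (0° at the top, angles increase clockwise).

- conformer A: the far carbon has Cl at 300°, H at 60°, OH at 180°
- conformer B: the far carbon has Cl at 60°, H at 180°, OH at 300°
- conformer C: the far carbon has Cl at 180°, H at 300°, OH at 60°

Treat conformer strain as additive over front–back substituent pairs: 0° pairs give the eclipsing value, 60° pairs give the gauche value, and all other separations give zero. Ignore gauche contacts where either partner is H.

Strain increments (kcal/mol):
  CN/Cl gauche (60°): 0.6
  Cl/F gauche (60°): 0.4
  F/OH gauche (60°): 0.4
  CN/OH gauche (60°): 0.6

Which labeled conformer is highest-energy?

B

A is staggered. CN at 0° is gauche with Cl at 300° (0.6); F at 120° is gauche with OH at 180° (0.4). Total 1.0 kcal/mol.
B is staggered. CN at 0° is gauche with Cl at 60° (0.6); CN at 0° is gauche with OH at 300° (0.6); F at 120° is gauche with Cl at 60° (0.4). Total 1.6 kcal/mol.
C is staggered. CN at 0° is gauche with OH at 60° (0.6); F at 120° is gauche with Cl at 180° (0.4); F at 120° is gauche with OH at 60° (0.4). Total 1.4 kcal/mol.
B has the highest total (1.6 kcal/mol).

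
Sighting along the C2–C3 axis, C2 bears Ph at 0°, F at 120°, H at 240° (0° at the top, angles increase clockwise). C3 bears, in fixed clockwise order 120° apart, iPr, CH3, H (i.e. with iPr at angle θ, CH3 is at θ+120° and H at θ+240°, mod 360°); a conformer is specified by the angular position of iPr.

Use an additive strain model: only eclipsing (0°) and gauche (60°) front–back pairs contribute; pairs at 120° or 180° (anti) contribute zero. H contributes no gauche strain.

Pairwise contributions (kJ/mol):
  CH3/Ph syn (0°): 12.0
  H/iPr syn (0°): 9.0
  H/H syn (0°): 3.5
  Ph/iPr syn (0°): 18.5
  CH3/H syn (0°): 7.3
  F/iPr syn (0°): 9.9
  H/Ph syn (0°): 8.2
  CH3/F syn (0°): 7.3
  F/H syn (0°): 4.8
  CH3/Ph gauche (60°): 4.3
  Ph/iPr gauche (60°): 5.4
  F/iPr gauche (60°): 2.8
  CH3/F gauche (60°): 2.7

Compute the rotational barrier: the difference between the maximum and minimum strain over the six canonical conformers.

22.2 kJ/mol

iPr at 0° is eclipsed. Ph at 0° is eclipsed with iPr at 0° (18.5); F at 120° is eclipsed with CH3 at 120° (7.3); H at 240° is eclipsed with H at 240° (3.5). Total 29.3 kJ/mol.
iPr at 60° is staggered. Ph at 0° is gauche with iPr at 60° (5.4); F at 120° is gauche with iPr at 60° (2.8); F at 120° is gauche with CH3 at 180° (2.7). Total 10.9 kJ/mol.
iPr at 120° is eclipsed. Ph at 0° is eclipsed with H at 0° (8.2); F at 120° is eclipsed with iPr at 120° (9.9); H at 240° is eclipsed with CH3 at 240° (7.3). Total 25.4 kJ/mol.
iPr at 180° is staggered. Ph at 0° is gauche with CH3 at 300° (4.3); F at 120° is gauche with iPr at 180° (2.8). Total 7.1 kJ/mol.
iPr at 240° is eclipsed. Ph at 0° is eclipsed with CH3 at 0° (12.0); F at 120° is eclipsed with H at 120° (4.8); H at 240° is eclipsed with iPr at 240° (9.0). Total 25.8 kJ/mol.
iPr at 300° is staggered. Ph at 0° is gauche with iPr at 300° (5.4); Ph at 0° is gauche with CH3 at 60° (4.3); F at 120° is gauche with CH3 at 60° (2.7). Total 12.4 kJ/mol.
Max at 0° (29.3 kJ/mol), min at 180° (7.1 kJ/mol); barrier = 22.2 kJ/mol.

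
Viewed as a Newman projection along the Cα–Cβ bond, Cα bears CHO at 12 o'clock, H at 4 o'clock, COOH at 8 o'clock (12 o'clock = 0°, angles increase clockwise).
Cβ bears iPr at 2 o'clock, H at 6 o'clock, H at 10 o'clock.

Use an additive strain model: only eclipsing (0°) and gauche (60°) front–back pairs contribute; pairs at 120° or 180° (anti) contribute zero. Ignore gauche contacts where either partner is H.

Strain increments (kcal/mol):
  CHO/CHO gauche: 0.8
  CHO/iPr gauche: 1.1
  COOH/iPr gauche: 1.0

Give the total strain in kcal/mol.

1.1 kcal/mol

This conformer (staggered): CHO–iPr gauche; 1.1 = 1.1 kcal/mol.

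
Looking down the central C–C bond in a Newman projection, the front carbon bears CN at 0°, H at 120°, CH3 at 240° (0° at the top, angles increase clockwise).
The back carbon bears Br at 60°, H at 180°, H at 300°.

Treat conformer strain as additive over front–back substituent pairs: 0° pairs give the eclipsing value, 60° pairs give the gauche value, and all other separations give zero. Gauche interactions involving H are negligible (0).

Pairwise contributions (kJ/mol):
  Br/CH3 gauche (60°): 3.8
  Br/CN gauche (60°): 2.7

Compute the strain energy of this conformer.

2.7 kJ/mol

This conformer (staggered): CN(0°)/Br(60°) gauche 2.7 → 2.7 kJ/mol.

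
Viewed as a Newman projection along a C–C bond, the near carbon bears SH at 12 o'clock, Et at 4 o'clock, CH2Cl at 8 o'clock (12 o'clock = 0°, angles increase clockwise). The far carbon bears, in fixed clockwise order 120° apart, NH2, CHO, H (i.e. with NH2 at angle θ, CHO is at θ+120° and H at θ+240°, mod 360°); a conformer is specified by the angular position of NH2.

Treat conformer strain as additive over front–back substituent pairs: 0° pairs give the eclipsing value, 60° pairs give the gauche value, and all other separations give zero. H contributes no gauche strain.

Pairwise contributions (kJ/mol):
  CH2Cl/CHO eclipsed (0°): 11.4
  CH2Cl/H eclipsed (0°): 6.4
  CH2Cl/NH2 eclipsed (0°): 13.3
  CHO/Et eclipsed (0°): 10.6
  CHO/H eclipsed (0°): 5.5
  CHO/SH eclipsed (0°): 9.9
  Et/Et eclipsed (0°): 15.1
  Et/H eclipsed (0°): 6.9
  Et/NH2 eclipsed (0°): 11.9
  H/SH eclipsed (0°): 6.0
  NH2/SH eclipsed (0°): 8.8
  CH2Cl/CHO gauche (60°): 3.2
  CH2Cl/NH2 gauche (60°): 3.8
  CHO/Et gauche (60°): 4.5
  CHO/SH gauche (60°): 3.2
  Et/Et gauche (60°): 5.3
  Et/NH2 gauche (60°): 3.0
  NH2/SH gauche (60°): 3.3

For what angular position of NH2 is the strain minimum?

180°

NH2 at 0° (eclipsed): SH(0°)/NH2(0°) eclipsed 8.8; Et(120°)/CHO(120°) eclipsed 10.6; CH2Cl(240°)/H(240°) eclipsed 6.4 → 25.8 kJ/mol.
NH2 at 60° (staggered): SH(0°)/NH2(60°) gauche 3.3; Et(120°)/NH2(60°) gauche 3.0; Et(120°)/CHO(180°) gauche 4.5; CH2Cl(240°)/CHO(180°) gauche 3.2 → 14.0 kJ/mol.
NH2 at 120° (eclipsed): SH(0°)/H(0°) eclipsed 6.0; Et(120°)/NH2(120°) eclipsed 11.9; CH2Cl(240°)/CHO(240°) eclipsed 11.4 → 29.3 kJ/mol.
NH2 at 180° (staggered): SH(0°)/CHO(300°) gauche 3.2; Et(120°)/NH2(180°) gauche 3.0; CH2Cl(240°)/NH2(180°) gauche 3.8; CH2Cl(240°)/CHO(300°) gauche 3.2 → 13.2 kJ/mol.
NH2 at 240° (eclipsed): SH(0°)/CHO(0°) eclipsed 9.9; Et(120°)/H(120°) eclipsed 6.9; CH2Cl(240°)/NH2(240°) eclipsed 13.3 → 30.1 kJ/mol.
NH2 at 300° (staggered): SH(0°)/NH2(300°) gauche 3.3; SH(0°)/CHO(60°) gauche 3.2; Et(120°)/CHO(60°) gauche 4.5; CH2Cl(240°)/NH2(300°) gauche 3.8 → 14.8 kJ/mol.
The minimum (13.2 kJ/mol) occurs with NH2 at 180°.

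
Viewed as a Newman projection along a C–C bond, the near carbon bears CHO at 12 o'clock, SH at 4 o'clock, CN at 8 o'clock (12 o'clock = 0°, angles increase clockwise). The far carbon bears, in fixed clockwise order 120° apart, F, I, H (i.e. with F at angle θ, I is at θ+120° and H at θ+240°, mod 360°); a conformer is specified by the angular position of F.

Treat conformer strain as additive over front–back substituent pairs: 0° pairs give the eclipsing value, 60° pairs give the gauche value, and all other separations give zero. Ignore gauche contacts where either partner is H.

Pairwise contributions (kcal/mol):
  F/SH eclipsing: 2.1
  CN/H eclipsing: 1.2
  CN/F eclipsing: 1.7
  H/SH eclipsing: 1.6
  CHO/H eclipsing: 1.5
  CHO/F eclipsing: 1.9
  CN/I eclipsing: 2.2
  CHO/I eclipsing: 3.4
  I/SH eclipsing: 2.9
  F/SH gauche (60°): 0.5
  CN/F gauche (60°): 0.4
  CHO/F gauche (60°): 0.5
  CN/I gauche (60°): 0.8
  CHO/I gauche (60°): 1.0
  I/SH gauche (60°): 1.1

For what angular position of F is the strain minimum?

180°

F at 0° is eclipsed. CHO at 0° is eclipsed with F at 0° (1.9); SH at 120° is eclipsed with I at 120° (2.9); CN at 240° is eclipsed with H at 240° (1.2). Total 6.0 kcal/mol.
F at 60° is staggered. CHO at 0° is gauche with F at 60° (0.5); SH at 120° is gauche with F at 60° (0.5); SH at 120° is gauche with I at 180° (1.1); CN at 240° is gauche with I at 180° (0.8). Total 2.9 kcal/mol.
F at 120° is eclipsed. CHO at 0° is eclipsed with H at 0° (1.5); SH at 120° is eclipsed with F at 120° (2.1); CN at 240° is eclipsed with I at 240° (2.2). Total 5.8 kcal/mol.
F at 180° is staggered. CHO at 0° is gauche with I at 300° (1.0); SH at 120° is gauche with F at 180° (0.5); CN at 240° is gauche with F at 180° (0.4); CN at 240° is gauche with I at 300° (0.8). Total 2.7 kcal/mol.
F at 240° is eclipsed. CHO at 0° is eclipsed with I at 0° (3.4); SH at 120° is eclipsed with H at 120° (1.6); CN at 240° is eclipsed with F at 240° (1.7). Total 6.7 kcal/mol.
F at 300° is staggered. CHO at 0° is gauche with F at 300° (0.5); CHO at 0° is gauche with I at 60° (1.0); SH at 120° is gauche with I at 60° (1.1); CN at 240° is gauche with F at 300° (0.4). Total 3.0 kcal/mol.
The minimum (2.7 kcal/mol) occurs with F at 180°.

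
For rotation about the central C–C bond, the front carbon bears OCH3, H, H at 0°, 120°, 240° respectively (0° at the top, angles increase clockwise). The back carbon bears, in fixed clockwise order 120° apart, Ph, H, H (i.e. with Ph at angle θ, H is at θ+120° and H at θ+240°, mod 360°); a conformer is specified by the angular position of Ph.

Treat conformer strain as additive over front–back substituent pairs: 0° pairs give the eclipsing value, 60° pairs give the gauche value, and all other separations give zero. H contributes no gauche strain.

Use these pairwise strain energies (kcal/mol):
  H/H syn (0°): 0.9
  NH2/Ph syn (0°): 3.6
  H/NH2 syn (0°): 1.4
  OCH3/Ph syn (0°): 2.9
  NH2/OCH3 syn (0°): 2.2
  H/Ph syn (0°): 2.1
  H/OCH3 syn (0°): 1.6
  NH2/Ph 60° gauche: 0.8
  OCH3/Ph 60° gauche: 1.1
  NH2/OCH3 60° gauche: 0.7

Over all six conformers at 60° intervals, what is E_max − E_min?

Ph at 0° (eclipsed): OCH3(0°)/Ph(0°) eclipsed 2.9; H(120°)/H(120°) eclipsed 0.9; H(240°)/H(240°) eclipsed 0.9 → 4.7 kcal/mol.
Ph at 60° (staggered): OCH3(0°)/Ph(60°) gauche 1.1 → 1.1 kcal/mol.
Ph at 120° (eclipsed): OCH3(0°)/H(0°) eclipsed 1.6; H(120°)/Ph(120°) eclipsed 2.1; H(240°)/H(240°) eclipsed 0.9 → 4.6 kcal/mol.
Ph at 180° (staggered): no non-H gauche contacts → 0.0 kcal/mol.
Ph at 240° (eclipsed): OCH3(0°)/H(0°) eclipsed 1.6; H(120°)/H(120°) eclipsed 0.9; H(240°)/Ph(240°) eclipsed 2.1 → 4.6 kcal/mol.
Ph at 300° (staggered): OCH3(0°)/Ph(300°) gauche 1.1 → 1.1 kcal/mol.
Max at 0° (4.7 kcal/mol), min at 180° (0.0 kcal/mol); barrier = 4.7 kcal/mol.

4.7 kcal/mol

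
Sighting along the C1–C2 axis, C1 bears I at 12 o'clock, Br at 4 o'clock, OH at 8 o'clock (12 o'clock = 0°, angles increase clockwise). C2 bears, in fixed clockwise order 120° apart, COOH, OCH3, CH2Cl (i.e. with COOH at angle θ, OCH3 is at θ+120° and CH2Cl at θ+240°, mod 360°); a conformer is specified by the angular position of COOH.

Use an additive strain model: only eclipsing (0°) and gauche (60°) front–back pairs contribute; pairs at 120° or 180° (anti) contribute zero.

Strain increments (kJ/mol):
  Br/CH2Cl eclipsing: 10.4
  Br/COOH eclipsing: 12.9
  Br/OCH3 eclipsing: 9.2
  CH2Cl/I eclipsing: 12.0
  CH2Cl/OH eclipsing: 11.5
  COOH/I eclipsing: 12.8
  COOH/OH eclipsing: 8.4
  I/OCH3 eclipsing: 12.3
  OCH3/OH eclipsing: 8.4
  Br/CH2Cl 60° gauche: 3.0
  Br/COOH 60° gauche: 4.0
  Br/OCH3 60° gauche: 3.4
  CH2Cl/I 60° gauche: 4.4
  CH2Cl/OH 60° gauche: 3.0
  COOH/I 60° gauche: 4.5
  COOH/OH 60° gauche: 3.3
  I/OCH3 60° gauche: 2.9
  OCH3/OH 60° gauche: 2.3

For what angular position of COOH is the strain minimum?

COOH at 0° (eclipsed): I–COOH eclipsed, Br–OCH3 eclipsed, OH–CH2Cl eclipsed; 12.8 + 9.2 + 11.5 = 33.5 kJ/mol.
COOH at 60° (staggered): I–COOH gauche, I–CH2Cl gauche, Br–COOH gauche, Br–OCH3 gauche, OH–OCH3 gauche, OH–CH2Cl gauche; 4.5 + 4.4 + 4.0 + 3.4 + 2.3 + 3.0 = 21.6 kJ/mol.
COOH at 120° (eclipsed): I–CH2Cl eclipsed, Br–COOH eclipsed, OH–OCH3 eclipsed; 12.0 + 12.9 + 8.4 = 33.3 kJ/mol.
COOH at 180° (staggered): I–OCH3 gauche, I–CH2Cl gauche, Br–COOH gauche, Br–CH2Cl gauche, OH–COOH gauche, OH–OCH3 gauche; 2.9 + 4.4 + 4.0 + 3.0 + 3.3 + 2.3 = 19.9 kJ/mol.
COOH at 240° (eclipsed): I–OCH3 eclipsed, Br–CH2Cl eclipsed, OH–COOH eclipsed; 12.3 + 10.4 + 8.4 = 31.1 kJ/mol.
COOH at 300° (staggered): I–COOH gauche, I–OCH3 gauche, Br–OCH3 gauche, Br–CH2Cl gauche, OH–COOH gauche, OH–CH2Cl gauche; 4.5 + 2.9 + 3.4 + 3.0 + 3.3 + 3.0 = 20.1 kJ/mol.
The minimum (19.9 kJ/mol) occurs with COOH at 180°.

180°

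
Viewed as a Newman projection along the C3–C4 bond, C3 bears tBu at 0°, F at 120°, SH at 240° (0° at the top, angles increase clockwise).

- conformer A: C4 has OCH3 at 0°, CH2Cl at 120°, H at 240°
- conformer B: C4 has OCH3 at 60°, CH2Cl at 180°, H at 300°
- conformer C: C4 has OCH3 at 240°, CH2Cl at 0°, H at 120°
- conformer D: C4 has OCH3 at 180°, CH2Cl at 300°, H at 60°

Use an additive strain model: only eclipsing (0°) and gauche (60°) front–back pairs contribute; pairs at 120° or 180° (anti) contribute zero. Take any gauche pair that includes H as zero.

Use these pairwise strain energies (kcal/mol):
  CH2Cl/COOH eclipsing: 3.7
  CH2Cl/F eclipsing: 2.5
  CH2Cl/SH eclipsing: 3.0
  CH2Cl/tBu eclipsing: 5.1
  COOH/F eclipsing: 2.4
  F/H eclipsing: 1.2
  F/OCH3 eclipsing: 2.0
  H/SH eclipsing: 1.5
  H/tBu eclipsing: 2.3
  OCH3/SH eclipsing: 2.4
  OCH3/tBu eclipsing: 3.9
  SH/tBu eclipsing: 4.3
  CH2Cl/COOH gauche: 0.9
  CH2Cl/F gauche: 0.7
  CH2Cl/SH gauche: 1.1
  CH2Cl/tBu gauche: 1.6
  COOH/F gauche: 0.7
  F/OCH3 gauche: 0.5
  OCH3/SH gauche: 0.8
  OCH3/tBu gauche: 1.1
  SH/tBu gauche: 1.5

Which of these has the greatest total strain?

A (eclipsed): tBu(0°)/OCH3(0°) eclipsed 3.9; F(120°)/CH2Cl(120°) eclipsed 2.5; SH(240°)/H(240°) eclipsed 1.5 → 7.9 kcal/mol.
B (staggered): tBu(0°)/OCH3(60°) gauche 1.1; F(120°)/OCH3(60°) gauche 0.5; F(120°)/CH2Cl(180°) gauche 0.7; SH(240°)/CH2Cl(180°) gauche 1.1 → 3.4 kcal/mol.
C (eclipsed): tBu(0°)/CH2Cl(0°) eclipsed 5.1; F(120°)/H(120°) eclipsed 1.2; SH(240°)/OCH3(240°) eclipsed 2.4 → 8.7 kcal/mol.
D (staggered): tBu(0°)/CH2Cl(300°) gauche 1.6; F(120°)/OCH3(180°) gauche 0.5; SH(240°)/OCH3(180°) gauche 0.8; SH(240°)/CH2Cl(300°) gauche 1.1 → 4.0 kcal/mol.
C has the highest total (8.7 kcal/mol).

C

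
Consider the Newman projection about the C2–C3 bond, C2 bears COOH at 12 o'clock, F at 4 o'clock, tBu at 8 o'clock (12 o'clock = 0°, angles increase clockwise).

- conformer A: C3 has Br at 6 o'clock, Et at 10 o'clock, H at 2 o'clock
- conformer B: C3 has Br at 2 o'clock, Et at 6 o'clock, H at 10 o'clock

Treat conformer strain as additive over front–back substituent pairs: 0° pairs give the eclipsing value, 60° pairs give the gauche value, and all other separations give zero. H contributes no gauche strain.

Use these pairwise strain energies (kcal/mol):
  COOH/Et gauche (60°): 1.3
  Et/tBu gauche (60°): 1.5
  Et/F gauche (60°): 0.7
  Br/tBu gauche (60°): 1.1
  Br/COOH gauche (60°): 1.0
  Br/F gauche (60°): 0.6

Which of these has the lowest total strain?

B

A (staggered): COOH–Et gauche, F–Br gauche, tBu–Br gauche, tBu–Et gauche; 1.3 + 0.6 + 1.1 + 1.5 = 4.5 kcal/mol.
B (staggered): COOH–Br gauche, F–Br gauche, F–Et gauche, tBu–Et gauche; 1.0 + 0.6 + 0.7 + 1.5 = 3.8 kcal/mol.
B has the lowest total (3.8 kcal/mol).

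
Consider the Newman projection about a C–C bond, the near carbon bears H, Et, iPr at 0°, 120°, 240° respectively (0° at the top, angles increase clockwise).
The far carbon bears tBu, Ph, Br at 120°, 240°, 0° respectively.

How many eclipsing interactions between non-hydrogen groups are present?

2

Non-H eclipsing pairs: Et(120°)/tBu(120°); iPr(240°)/Ph(240°) — 2 interactions.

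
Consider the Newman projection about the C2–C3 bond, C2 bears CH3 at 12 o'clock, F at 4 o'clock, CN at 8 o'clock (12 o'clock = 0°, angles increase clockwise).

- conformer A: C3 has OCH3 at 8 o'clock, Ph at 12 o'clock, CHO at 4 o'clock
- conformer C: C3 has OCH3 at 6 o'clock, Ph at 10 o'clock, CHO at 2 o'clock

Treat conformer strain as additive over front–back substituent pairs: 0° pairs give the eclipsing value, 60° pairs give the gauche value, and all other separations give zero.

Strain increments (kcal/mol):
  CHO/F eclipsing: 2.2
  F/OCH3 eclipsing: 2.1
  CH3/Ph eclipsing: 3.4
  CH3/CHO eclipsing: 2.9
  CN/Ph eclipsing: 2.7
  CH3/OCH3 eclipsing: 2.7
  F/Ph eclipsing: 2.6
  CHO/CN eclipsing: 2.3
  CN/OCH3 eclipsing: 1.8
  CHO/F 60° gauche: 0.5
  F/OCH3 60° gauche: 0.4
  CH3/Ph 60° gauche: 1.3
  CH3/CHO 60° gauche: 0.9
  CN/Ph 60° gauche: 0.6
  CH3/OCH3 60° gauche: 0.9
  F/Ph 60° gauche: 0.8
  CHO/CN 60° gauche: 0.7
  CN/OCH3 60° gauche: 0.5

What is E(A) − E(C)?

A (eclipsed): CH3–Ph eclipsed, F–CHO eclipsed, CN–OCH3 eclipsed; 3.4 + 2.2 + 1.8 = 7.4 kcal/mol.
C (staggered): CH3–Ph gauche, CH3–CHO gauche, F–OCH3 gauche, F–CHO gauche, CN–OCH3 gauche, CN–Ph gauche; 1.3 + 0.9 + 0.4 + 0.5 + 0.5 + 0.6 = 4.2 kcal/mol.
E(A) − E(C) = 7.4 − 4.2 = +3.2 kcal/mol.

+3.2 kcal/mol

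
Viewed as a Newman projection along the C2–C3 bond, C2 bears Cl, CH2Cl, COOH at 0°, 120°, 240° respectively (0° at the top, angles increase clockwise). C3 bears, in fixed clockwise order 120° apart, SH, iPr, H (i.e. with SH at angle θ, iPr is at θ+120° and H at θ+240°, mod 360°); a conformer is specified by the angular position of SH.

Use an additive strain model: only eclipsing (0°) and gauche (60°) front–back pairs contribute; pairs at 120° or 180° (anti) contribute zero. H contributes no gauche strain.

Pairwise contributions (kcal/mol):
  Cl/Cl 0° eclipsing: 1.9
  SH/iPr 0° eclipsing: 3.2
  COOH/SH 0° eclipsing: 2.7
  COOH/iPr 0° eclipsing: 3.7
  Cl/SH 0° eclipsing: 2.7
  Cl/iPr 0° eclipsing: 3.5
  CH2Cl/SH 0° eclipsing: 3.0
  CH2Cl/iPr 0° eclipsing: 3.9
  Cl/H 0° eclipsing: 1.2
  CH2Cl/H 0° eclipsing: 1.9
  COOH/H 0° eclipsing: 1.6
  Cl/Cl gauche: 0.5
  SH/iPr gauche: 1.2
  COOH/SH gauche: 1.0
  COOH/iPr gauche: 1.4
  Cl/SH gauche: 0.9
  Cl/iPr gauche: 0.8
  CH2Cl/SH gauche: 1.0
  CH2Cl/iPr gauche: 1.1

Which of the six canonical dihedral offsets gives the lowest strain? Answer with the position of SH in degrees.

300°

SH at 0° is eclipsed. Cl at 0° is eclipsed with SH at 0° (2.7); CH2Cl at 120° is eclipsed with iPr at 120° (3.9); COOH at 240° is eclipsed with H at 240° (1.6). Total 8.2 kcal/mol.
SH at 60° is staggered. Cl at 0° is gauche with SH at 60° (0.9); CH2Cl at 120° is gauche with SH at 60° (1.0); CH2Cl at 120° is gauche with iPr at 180° (1.1); COOH at 240° is gauche with iPr at 180° (1.4). Total 4.4 kcal/mol.
SH at 120° is eclipsed. Cl at 0° is eclipsed with H at 0° (1.2); CH2Cl at 120° is eclipsed with SH at 120° (3.0); COOH at 240° is eclipsed with iPr at 240° (3.7). Total 7.9 kcal/mol.
SH at 180° is staggered. Cl at 0° is gauche with iPr at 300° (0.8); CH2Cl at 120° is gauche with SH at 180° (1.0); COOH at 240° is gauche with SH at 180° (1.0); COOH at 240° is gauche with iPr at 300° (1.4). Total 4.2 kcal/mol.
SH at 240° is eclipsed. Cl at 0° is eclipsed with iPr at 0° (3.5); CH2Cl at 120° is eclipsed with H at 120° (1.9); COOH at 240° is eclipsed with SH at 240° (2.7). Total 8.1 kcal/mol.
SH at 300° is staggered. Cl at 0° is gauche with SH at 300° (0.9); Cl at 0° is gauche with iPr at 60° (0.8); CH2Cl at 120° is gauche with iPr at 60° (1.1); COOH at 240° is gauche with SH at 300° (1.0). Total 3.8 kcal/mol.
The minimum (3.8 kcal/mol) occurs with SH at 300°.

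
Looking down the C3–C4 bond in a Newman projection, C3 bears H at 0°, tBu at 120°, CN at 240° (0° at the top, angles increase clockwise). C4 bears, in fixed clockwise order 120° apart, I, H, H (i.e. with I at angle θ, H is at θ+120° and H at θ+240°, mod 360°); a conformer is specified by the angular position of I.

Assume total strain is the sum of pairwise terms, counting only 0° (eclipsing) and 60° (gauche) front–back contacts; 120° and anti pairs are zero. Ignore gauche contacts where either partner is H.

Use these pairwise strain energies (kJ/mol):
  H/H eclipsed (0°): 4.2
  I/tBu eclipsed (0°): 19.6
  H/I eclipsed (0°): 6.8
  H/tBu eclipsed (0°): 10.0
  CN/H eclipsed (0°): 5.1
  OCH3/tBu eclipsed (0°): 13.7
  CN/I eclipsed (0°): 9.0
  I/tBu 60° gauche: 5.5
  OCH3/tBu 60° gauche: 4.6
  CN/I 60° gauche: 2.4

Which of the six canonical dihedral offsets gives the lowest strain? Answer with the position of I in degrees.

I at 0° is eclipsed. H at 0° is eclipsed with I at 0° (6.8); tBu at 120° is eclipsed with H at 120° (10.0); CN at 240° is eclipsed with H at 240° (5.1). Total 21.9 kJ/mol.
I at 60° is staggered. tBu at 120° is gauche with I at 60° (5.5). Total 5.5 kJ/mol.
I at 120° is eclipsed. H at 0° is eclipsed with H at 0° (4.2); tBu at 120° is eclipsed with I at 120° (19.6); CN at 240° is eclipsed with H at 240° (5.1). Total 28.9 kJ/mol.
I at 180° is staggered. tBu at 120° is gauche with I at 180° (5.5); CN at 240° is gauche with I at 180° (2.4). Total 7.9 kJ/mol.
I at 240° is eclipsed. H at 0° is eclipsed with H at 0° (4.2); tBu at 120° is eclipsed with H at 120° (10.0); CN at 240° is eclipsed with I at 240° (9.0). Total 23.2 kJ/mol.
I at 300° is staggered. CN at 240° is gauche with I at 300° (2.4). Total 2.4 kJ/mol.
The minimum (2.4 kJ/mol) occurs with I at 300°.

300°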